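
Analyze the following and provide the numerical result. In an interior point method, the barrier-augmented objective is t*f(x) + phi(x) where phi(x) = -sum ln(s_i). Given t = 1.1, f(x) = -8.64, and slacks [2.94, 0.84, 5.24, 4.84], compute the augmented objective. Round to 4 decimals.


Step 1: Compute log-barrier.
ln values: [1.0784, -0.1744, 1.6563, 1.5769]
phi = -(1.0784 - 0.1744 + 1.6563 + 1.5769) = -4.1373
Step 2: Compute augmented objective.
t*f(x) = 1.1*-8.64 = -9.504
Total = -9.504 - 4.1373 = -13.6413


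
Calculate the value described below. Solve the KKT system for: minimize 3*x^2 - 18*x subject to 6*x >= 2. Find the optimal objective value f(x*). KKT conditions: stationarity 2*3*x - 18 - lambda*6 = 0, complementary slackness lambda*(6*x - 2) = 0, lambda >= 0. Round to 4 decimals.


Step 1: Try lambda = 0 (constraint inactive).
Stationarity: 2*3*x - 18 = 0
x* = 18/(2*3) = 3.0
Check constraint: 6*3.0 = 18.0 >= 2 -- satisfied.
Step 2: Compute optimal value.
f(x*) = 3*3.0^2 - 18*3.0 = -27.0


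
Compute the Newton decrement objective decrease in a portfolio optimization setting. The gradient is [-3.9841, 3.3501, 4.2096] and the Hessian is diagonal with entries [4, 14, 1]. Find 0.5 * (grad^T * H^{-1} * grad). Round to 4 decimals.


Step 1: H is diagonal, so H^(-1) * g = [-0.996, 0.2393, 4.2096].
Step 2: g^T H^(-1) g = sum_i g_i^2 / H_ii
  = (-3.9841)^2/4 + (3.3501)^2/14 + (4.2096)^2/1
  = 3.9683 + 0.8017 + 17.7207 = 22.4907
Step 3: Objective decrease = 0.5 * g^T H^(-1) g = 11.2453


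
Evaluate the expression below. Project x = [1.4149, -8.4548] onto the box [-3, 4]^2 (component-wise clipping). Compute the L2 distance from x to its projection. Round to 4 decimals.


Project each component onto [-3, 4].
clip(1.4149) = 1.4149, clip(-8.4548) = -3.0
Projection = [1.4149, -3.0]
Squared diffs: [0.0, 29.7548]
Distance = sqrt(29.7548) = 5.4548


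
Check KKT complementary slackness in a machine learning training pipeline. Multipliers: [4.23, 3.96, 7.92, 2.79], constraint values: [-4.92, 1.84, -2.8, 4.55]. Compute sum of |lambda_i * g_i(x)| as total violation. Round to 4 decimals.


KKT complementary slackness check:
lambda_1 * g_1 = 4.23 * -4.92 = -20.8116
lambda_2 * g_2 = 3.96 * 1.84 = 7.2864
lambda_3 * g_3 = 7.92 * -2.8 = -22.176
lambda_4 * g_4 = 2.79 * 4.55 = 12.6945
Total violation = 20.8116 + 7.2864 + 22.176 + 12.6945 = 62.9685


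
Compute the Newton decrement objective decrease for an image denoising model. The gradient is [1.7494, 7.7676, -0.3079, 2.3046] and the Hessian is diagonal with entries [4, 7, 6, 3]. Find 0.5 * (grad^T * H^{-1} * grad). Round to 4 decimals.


Step 1: H is diagonal, so H^(-1) * g = [0.4374, 1.1097, -0.0513, 0.7682].
Step 2: g^T H^(-1) g = sum_i g_i^2 / H_ii
  = (1.7494)^2/4 + (7.7676)^2/7 + (-0.3079)^2/6 + (2.3046)^2/3
  = 0.7651 + 8.6194 + 0.0158 + 1.7704 = 11.1707
Step 3: Objective decrease = 0.5 * g^T H^(-1) g = 5.5853


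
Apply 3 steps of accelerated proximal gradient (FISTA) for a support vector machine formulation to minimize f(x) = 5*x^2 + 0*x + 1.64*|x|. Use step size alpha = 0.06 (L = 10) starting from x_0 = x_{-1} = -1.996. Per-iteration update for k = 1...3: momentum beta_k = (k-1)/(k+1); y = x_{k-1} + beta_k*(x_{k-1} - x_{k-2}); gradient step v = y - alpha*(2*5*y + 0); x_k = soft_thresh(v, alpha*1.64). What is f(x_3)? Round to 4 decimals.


FISTA on f(x) = 5*x^2 + 0*x + 1.64*|x|
L = 10, alpha = 0.06
Iteration 1: beta = 0.0, y = -1.996 + 0.0*(-1.996 + 1.996) = -1.996
  grad(y) = -19.96, v = y - alpha*grad = -0.7984
  prox(v) = soft_thresh(-0.7984, 0.0984) = -0.7
Iteration 2: beta = 0.3333, y = -0.7 + 0.3333*(-0.7 + 1.996) = -0.268
  grad(y) = -2.68, v = y - alpha*grad = -0.1072
  prox(v) = soft_thresh(-0.1072, 0.0984) = -0.0088
Iteration 3: beta = 0.5, y = -0.0088 + 0.5*(-0.0088 + 0.7) = 0.3368
  grad(y) = 3.368, v = y - alpha*grad = 0.1347
  prox(v) = soft_thresh(0.1347, 0.0984) = 0.0363
f(x_3) = 5*0.0363^2 + 0*0.0363 + 1.64*|0.0363| = 0.0662


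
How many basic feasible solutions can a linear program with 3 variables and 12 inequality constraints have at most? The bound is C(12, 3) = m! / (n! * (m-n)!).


Each vertex corresponds to some choice of n active constraints out of m, so the number of vertices is at most C(m, n) = m! / (n!(m-n)!).
m = 12, n = 3
Numerator: 12 * 11 * 10
Denominator: 3! = 6
C(12, 3) = 220


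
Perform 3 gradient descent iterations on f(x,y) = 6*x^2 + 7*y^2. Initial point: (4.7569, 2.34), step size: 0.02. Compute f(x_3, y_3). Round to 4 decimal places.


Gradient descent on f(x,y) = 6*x^2 + 7*y^2.
Starting point: (4.7569, 2.34), alpha = 0.02
Step 1: grad_x = 2*6*4.7569 = 57.0828, grad_y = 2*7*2.34 = 32.76
  x_1 = 4.7569 - 0.02*57.0828 = 3.6152
  y_1 = 2.34 - 0.02*32.76 = 1.6848
Step 2: grad_x = 2*6*3.6152 = 43.3829, grad_y = 2*7*1.6848 = 23.5872
  x_2 = 3.6152 - 0.02*43.3829 = 2.7476
  y_2 = 1.6848 - 0.02*23.5872 = 1.2131
Step 3: grad_x = 2*6*2.7476 = 32.971, grad_y = 2*7*1.2131 = 16.9828
  x_3 = 2.7476 - 0.02*32.971 = 2.0882
  y_3 = 1.2131 - 0.02*16.9828 = 0.8734
f(2.0882, 0.8734) = 6*2.0882^2 + 7*0.8734^2 = 31.5024


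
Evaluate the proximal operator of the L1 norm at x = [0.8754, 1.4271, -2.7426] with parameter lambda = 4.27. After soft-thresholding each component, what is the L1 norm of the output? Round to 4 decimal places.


Soft-thresholding with lambda = 4.27:
prox(0.8754) = sign(0.8754)*max(|0.8754| - 4.27, 0) = 0.0
prox(1.4271) = sign(1.4271)*max(|1.4271| - 4.27, 0) = 0.0
prox(-2.7426) = sign(-2.7426)*max(|-2.7426| - 4.27, 0) = 0.0
prox(x) = [0.0, 0.0, 0.0]
||prox(x)||_1 = 0.0 + 0.0 + 0.0 = 0.0


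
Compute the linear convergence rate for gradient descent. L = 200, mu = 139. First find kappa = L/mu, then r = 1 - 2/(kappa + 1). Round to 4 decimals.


Step 1: Compute the condition number.
kappa = L/mu = 200/139 = 1.4388
Step 2: Compute the convergence rate.
r = 1 - 2/(kappa + 1) = 1 - 2*mu/(L + mu) = (L - mu)/(L + mu) = 61/339 = 0.1799


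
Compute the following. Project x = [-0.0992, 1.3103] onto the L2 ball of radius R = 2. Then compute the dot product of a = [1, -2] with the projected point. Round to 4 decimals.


Step 1: Compute ||x|| (intermediates to 6 decimals).
||x|| = sqrt((-0.0992)^2 + 1.3103^2) = 1.31405
Step 2: Project.
Since ||x|| <= R, proj = x (no scaling needed).
proj(x) = [-0.0992, 1.3103]
Step 3: Dot product.
a^T * proj(x) = 1*(-0.0992) - 2*1.3103 = -2.7198


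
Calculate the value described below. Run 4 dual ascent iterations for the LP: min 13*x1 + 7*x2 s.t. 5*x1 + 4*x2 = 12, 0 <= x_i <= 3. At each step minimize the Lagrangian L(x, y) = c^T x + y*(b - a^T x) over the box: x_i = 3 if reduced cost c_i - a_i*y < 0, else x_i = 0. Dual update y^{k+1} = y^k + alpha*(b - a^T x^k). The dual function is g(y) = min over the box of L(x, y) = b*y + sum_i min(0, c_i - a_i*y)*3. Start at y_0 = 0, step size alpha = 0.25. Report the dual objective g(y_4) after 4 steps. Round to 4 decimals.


Dual ascent for LP: min 13*x1 + 7*x2, 5*x1 + 4*x2 = 12, 0 <= x_i <= 3
Step 1: y^k = 0.0, reduced costs: (13.0, 7.0)
  x^k = (0.0, 0.0), subgradient = b - a^T x = 12.0
  y^{k+1} = 0.0 + 0.25*12.0 = 3.0
Step 2: y^k = 3.0, reduced costs: (-2.0, -5.0)
  x^k = (3.0, 3.0), subgradient = b - a^T x = -15.0
  y^{k+1} = 3.0 + 0.25*-15.0 = -0.75
Step 3: y^k = -0.75, reduced costs: (16.75, 10.0)
  x^k = (0.0, 0.0), subgradient = b - a^T x = 12.0
  y^{k+1} = -0.75 + 0.25*12.0 = 2.25
Step 4: y^k = 2.25, reduced costs: (1.75, -2.0)
  x^k = (0.0, 3.0), subgradient = b - a^T x = 0.0
  y^{k+1} = 2.25 + 0.25*0.0 = 2.25
Dual objective at y_4 = 2.25: reduced costs (1.75, -2.0), box minimizer x = (0.0, 3.0)
g(y_4) = b*y + (c1 - a1*y)*x1 + (c2 - a2*y)*x2 = 12*2.25 + 1.75*0.0 + (-2.0)*3.0 = 27.0 + 0.0 - 6.0 = 21.0


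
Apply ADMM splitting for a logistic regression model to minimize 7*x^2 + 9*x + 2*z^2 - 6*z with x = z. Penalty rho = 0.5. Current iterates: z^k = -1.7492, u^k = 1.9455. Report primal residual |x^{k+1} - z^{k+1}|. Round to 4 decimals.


ADMM iteration with rho = 0.5, z^k = -1.7492, u^k = 1.9455
Step 1: x-update.
Minimize 7*x^2 + 9*x + (0.5/2)*(x + 1.7492 + 1.9455)^2
FOC: (2*7 + 0.5)*x = -9 + 0.5*(-1.7492 - 1.9455)
x^{k+1} = -0.7481
Step 2: z-update.
Minimize 2*z^2 - 6*z + (0.5/2)*(-0.7481 - z + 1.9455)^2
FOC: (2*2 + 0.5)*z = 6 + 0.5*(-0.7481 + 1.9455)
z^{k+1} = 1.4664
Step 3: u-update.
u^{k+1} = 1.9455 - 0.7481 - 1.4664 = -0.269
Step 4: Primal residual = |-0.7481 - 1.4664| = 2.2145


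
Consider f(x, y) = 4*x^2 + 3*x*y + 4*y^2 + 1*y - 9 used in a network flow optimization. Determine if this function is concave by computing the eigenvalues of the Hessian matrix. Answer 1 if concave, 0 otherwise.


The Hessian of f(x,y) = 4*x^2 + 3*x*y + 4*y^2 + 1*y - 9 is:
H = [[8, 3], [3, 8]]
Trace = 8 + 8 = 16
Determinant = 8*8 - (3)^2 = 55
Discriminant = (16)^2 - 4*55 = 36.0
Eigenvalues: lambda_1 = 5.0, lambda_2 = 11.0
The function is not concave.

0


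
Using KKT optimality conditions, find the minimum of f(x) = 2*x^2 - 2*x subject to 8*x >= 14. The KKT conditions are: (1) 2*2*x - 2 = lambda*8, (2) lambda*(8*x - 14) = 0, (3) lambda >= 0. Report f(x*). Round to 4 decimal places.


Step 1: Try lambda = 0 (constraint inactive).
x_unc = 2/(2*2) = 0.5
Check: 8*0.5 = 4.0 < 14 -- violated!
Step 2: Constraint must be active: 8*x = 14
x* = 14/8 = 1.75
lambda = (2*2*1.75 - 2)/8 = 0.625
Step 3: Compute optimal value.
f(x*) = 2*1.75^2 - 2*1.75 = 2.625


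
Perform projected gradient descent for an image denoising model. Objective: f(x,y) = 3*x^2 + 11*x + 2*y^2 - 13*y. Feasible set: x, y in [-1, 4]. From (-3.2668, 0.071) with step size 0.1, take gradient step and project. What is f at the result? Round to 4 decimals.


Step 1: Compute gradient at (-3.2668, 0.071).
grad_x = 2*3*-3.2668 + 11 = -8.6008
grad_y = 2*2*0.071 - 13 = -12.716
Step 2: Gradient step.
x_raw = -3.2668 - 0.1*-8.6008 = -2.4067
y_raw = 0.071 - 0.1*-12.716 = 1.3426
Step 3: Project onto [-1, 4].
x_proj = clip(-2.4067) = -1.0
y_proj = clip(1.3426) = 1.3426
Step 4: Evaluate f.
f(-1.0, 1.3426) = -21.8487


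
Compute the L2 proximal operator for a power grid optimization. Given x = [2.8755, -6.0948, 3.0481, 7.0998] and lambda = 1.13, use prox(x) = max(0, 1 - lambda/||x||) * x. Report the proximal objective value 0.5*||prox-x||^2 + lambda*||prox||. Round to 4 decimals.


Step 1: Compute ||x||.
||x|| = 10.2525
Step 2: Compute scaling factor.
scale = max(0, 1 - 1.13/10.2525) = 0.8898
Step 3: prox(x) = [2.5586, -5.423, 2.7121, 6.3173]
||prox(x)|| = 9.1225
Step 4: Proximal objective.
0.5*||prox-x||^2 = 0.6385
lambda*||prox|| = 10.3084
Total = 10.9468


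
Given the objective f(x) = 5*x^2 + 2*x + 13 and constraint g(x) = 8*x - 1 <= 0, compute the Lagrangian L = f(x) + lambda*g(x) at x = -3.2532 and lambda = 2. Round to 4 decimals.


Step 1: Evaluate f(x).
f(-3.2532) = 5*(-3.2532)^2 + 2*(-3.2532) + 13 = 59.4102
Step 2: Evaluate g(x).
g(-3.2532) = 8*-3.2532 - 1 = -27.0256
Step 3: Compute Lagrangian.
L = 59.4102 + 2*-27.0256 = 5.359


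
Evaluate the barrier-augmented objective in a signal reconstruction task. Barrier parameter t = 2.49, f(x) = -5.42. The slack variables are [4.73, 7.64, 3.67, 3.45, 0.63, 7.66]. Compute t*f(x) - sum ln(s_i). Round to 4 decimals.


Step 1: Compute log-barrier.
ln values: [1.5539, 2.0334, 1.3002, 1.2384, -0.462, 2.036]
phi = -(1.5539 + 2.0334 + 1.3002 + 1.2384 - 0.462 + 2.036) = -7.6999
Step 2: Compute augmented objective.
t*f(x) = 2.49*-5.42 = -13.4958
Total = -13.4958 - 7.6999 = -21.1957


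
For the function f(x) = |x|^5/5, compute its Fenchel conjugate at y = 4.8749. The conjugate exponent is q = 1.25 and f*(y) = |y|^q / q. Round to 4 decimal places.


The conjugate exponent q satisfies 1/p + 1/q = 1.
p = 5, so q = 5/(5 - 1) = 1.25
|y|^q = 4.8749^1.25 = 7.2436
f*(4.8749) = 7.2436 / 1.25 = 5.7949


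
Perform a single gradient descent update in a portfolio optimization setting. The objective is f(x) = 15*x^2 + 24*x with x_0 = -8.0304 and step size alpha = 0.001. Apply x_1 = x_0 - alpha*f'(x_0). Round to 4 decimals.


We compute the gradient at x_0 and apply the update.
f'(x) = 30*x + 24
f'(-8.0304) = 30*-8.0304 + 24 = -216.912
x_1 = -8.0304 - 0.001*-216.912 = -7.8135


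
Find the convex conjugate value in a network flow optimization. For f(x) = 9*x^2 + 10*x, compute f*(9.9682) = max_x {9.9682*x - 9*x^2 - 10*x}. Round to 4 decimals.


f*(y) = sup_x {y*x - a*x^2 - b*x} = sup_x {(y-b)*x - a*x^2}
FOC: (y - b) - 2a*x = 0 => x* = (y - b)/(2a)
x* = (9.9682 - 10)/(2*9) = -0.0018
f*(9.9682) = (y-b)^2/(4a) = (9.9682 - 10)^2/(4*9)
= 0.001/36 = 0.0


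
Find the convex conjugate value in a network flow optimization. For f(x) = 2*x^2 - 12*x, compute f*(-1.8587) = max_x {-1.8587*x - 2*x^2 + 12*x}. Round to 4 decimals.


f*(y) = sup_x {y*x - a*x^2 - b*x} = sup_x {(y-b)*x - a*x^2}
FOC: (y - b) - 2a*x = 0 => x* = (y - b)/(2a)
x* = (-1.8587 + 12)/(2*2) = 2.5353
f*(-1.8587) = (y-b)^2/(4a) = (-1.8587 + 12)^2/(4*2)
= 102.846/8 = 12.8557


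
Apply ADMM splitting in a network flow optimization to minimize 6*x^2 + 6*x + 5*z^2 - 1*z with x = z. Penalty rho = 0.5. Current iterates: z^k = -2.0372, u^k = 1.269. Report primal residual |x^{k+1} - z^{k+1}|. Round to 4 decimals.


ADMM iteration with rho = 0.5, z^k = -2.0372, u^k = 1.269
Step 1: x-update.
Minimize 6*x^2 + 6*x + (0.5/2)*(x + 2.0372 + 1.269)^2
FOC: (2*6 + 0.5)*x = -6 + 0.5*(-2.0372 - 1.269)
x^{k+1} = -0.6122
Step 2: z-update.
Minimize 5*z^2 - 1*z + (0.5/2)*(-0.6122 - z + 1.269)^2
FOC: (2*5 + 0.5)*z = 1 + 0.5*(-0.6122 + 1.269)
z^{k+1} = 0.1265
Step 3: u-update.
u^{k+1} = 1.269 - 0.6122 - 0.1265 = 0.5302
Step 4: Primal residual = |-0.6122 - 0.1265| = 0.7388


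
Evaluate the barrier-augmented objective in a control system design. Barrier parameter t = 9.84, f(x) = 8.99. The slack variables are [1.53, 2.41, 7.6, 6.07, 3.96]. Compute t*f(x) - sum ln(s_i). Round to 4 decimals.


Step 1: Compute log-barrier.
ln values: [0.4253, 0.8796, 2.0281, 1.8034, 1.3762]
phi = -(0.4253 + 0.8796 + 2.0281 + 1.8034 + 1.3762) = -6.5126
Step 2: Compute augmented objective.
t*f(x) = 9.84*8.99 = 88.4616
Total = 88.4616 - 6.5126 = 81.949


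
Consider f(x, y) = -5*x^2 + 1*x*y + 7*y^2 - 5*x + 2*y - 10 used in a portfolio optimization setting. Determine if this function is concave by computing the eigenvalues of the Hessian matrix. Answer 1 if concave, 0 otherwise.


The Hessian of f(x,y) = -5*x^2 + 1*x*y + 7*y^2 - 5*x + 2*y - 10 is:
H = [[-10, 1], [1, 14]]
Trace = -10 + 14 = 4
Determinant = -10*14 - (1)^2 = -141
Discriminant = (4)^2 - 4*-141 = 580.0
Eigenvalues: lambda_1 = -10.0416, lambda_2 = 14.0416
The function is not concave.

0


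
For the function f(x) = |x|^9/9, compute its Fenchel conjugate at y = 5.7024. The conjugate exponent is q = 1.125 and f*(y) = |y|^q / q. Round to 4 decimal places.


The conjugate exponent q satisfies 1/p + 1/q = 1.
p = 9, so q = 9/(9 - 1) = 1.125
|y|^q = 5.7024^1.125 = 7.0887
f*(5.7024) = 7.0887 / 1.125 = 6.301


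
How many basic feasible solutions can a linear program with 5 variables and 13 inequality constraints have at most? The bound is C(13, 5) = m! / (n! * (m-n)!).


Each vertex corresponds to some choice of n active constraints out of m, so the number of vertices is at most C(m, n) = m! / (n!(m-n)!).
m = 13, n = 5
Numerator: 13 * 12 * 11 * 10 * 9
Denominator: 5! = 120
C(13, 5) = 1287


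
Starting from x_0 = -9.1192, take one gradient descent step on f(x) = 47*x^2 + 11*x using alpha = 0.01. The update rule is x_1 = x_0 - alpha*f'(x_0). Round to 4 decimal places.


We compute the gradient at x_0 and apply the update.
f'(x) = 94*x + 11
f'(-9.1192) = 94*-9.1192 + 11 = -846.2048
x_1 = -9.1192 - 0.01*-846.2048 = -0.6572


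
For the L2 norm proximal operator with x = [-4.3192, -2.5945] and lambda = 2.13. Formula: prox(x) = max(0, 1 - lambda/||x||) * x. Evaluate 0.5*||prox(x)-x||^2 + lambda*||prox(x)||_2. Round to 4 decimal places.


Step 1: Compute ||x||.
||x|| = 5.0385
Step 2: Compute scaling factor.
scale = max(0, 1 - 2.13/5.0385) = 0.5773
Step 3: prox(x) = [-2.4933, -1.4977]
||prox(x)|| = 2.9085
Step 4: Proximal objective.
0.5*||prox-x||^2 = 2.2685
lambda*||prox|| = 6.1951
Total = 8.4636


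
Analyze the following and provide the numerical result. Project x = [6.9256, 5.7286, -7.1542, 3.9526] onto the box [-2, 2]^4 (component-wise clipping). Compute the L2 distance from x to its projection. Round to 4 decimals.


Project each component onto [-2, 2].
clip(6.9256) = 2.0, clip(5.7286) = 2.0, clip(-7.1542) = -2.0, clip(3.9526) = 2.0
Projection = [2.0, 2.0, -2.0, 2.0]
Squared diffs: [24.2615, 13.9025, 26.5658, 3.8126]
Distance = sqrt(68.5424) = 8.279


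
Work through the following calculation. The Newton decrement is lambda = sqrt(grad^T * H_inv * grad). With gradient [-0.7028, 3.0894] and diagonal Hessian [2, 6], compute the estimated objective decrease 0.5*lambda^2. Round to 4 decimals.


Step 1: H is diagonal, so H^(-1) * g = [-0.3514, 0.5149].
Step 2: g^T H^(-1) g = sum_i g_i^2 / H_ii
  = (-0.7028)^2/2 + (3.0894)^2/6
  = 0.247 + 1.5907 = 1.8377
Step 3: Objective decrease = 0.5 * g^T H^(-1) g = 0.9188


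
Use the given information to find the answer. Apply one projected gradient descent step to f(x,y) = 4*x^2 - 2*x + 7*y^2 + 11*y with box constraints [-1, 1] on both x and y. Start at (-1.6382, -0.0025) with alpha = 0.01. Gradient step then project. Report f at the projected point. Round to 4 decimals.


Step 1: Compute gradient at (-1.6382, -0.0025).
grad_x = 2*4*-1.6382 - 2 = -15.1056
grad_y = 2*7*-0.0025 + 11 = 10.965
Step 2: Gradient step.
x_raw = -1.6382 - 0.01*-15.1056 = -1.4871
y_raw = -0.0025 - 0.01*10.965 = -0.1122
Step 3: Project onto [-1, 1].
x_proj = clip(-1.4871) = -1.0
y_proj = clip(-0.1122) = -0.1122
Step 4: Evaluate f.
f(-1.0, -0.1122) = 4.8544


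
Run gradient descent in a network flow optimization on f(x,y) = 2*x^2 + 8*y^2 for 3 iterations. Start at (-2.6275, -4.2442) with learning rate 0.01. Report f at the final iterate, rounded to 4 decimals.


Gradient descent on f(x,y) = 2*x^2 + 8*y^2.
Starting point: (-2.6275, -4.2442), alpha = 0.01
Step 1: grad_x = 2*2*-2.6275 = -10.51, grad_y = 2*8*-4.2442 = -67.9072
  x_1 = -2.6275 - 0.01*-10.51 = -2.5224
  y_1 = -4.2442 - 0.01*-67.9072 = -3.5651
Step 2: grad_x = 2*2*-2.5224 = -10.0896, grad_y = 2*8*-3.5651 = -57.042
  x_2 = -2.5224 - 0.01*-10.0896 = -2.4215
  y_2 = -3.5651 - 0.01*-57.042 = -2.9947
Step 3: grad_x = 2*2*-2.4215 = -9.686, grad_y = 2*8*-2.9947 = -47.9153
  x_3 = -2.4215 - 0.01*-9.686 = -2.3246
  y_3 = -2.9947 - 0.01*-47.9153 = -2.5156
f(-2.3246, -2.5156) = 2*(-2.3246)^2 + 8*(-2.5156)^2 = 61.432


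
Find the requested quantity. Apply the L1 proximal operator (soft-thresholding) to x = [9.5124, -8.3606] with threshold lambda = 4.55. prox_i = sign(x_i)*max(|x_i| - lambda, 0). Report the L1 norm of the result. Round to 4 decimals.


Soft-thresholding with lambda = 4.55:
prox(9.5124) = sign(9.5124)*max(|9.5124| - 4.55, 0) = 4.9624
prox(-8.3606) = sign(-8.3606)*max(|-8.3606| - 4.55, 0) = -3.8106
prox(x) = [4.9624, -3.8106]
||prox(x)||_1 = 4.9624 + 3.8106 = 8.773


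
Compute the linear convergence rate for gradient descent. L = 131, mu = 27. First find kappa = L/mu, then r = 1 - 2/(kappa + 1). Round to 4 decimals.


Step 1: Compute the condition number.
kappa = L/mu = 131/27 = 4.8519
Step 2: Compute the convergence rate.
r = 1 - 2/(kappa + 1) = 1 - 2*mu/(L + mu) = (L - mu)/(L + mu) = 104/158 = 0.6582


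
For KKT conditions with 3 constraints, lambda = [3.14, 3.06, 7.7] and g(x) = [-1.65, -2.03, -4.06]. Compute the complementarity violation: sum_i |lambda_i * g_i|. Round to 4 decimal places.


KKT complementary slackness check:
lambda_1 * g_1 = 3.14 * -1.65 = -5.181
lambda_2 * g_2 = 3.06 * -2.03 = -6.2118
lambda_3 * g_3 = 7.7 * -4.06 = -31.262
Total violation = 5.181 + 6.2118 + 31.262 = 42.6548


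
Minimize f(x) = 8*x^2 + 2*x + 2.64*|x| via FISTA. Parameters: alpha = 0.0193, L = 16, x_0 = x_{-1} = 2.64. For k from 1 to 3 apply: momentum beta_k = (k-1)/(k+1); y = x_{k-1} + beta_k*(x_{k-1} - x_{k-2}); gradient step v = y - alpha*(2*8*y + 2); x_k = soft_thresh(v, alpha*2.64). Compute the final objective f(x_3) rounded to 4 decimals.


FISTA on f(x) = 8*x^2 + 2*x + 2.64*|x|
L = 16, alpha = 0.0193
Iteration 1: beta = 0.0, y = 2.64 + 0.0*(2.64 - 2.64) = 2.64
  grad(y) = 44.24, v = y - alpha*grad = 1.7862
  prox(v) = soft_thresh(1.7862, 0.051) = 1.7352
Iteration 2: beta = 0.3333, y = 1.7352 + 0.3333*(1.7352 - 2.64) = 1.4336
  grad(y) = 24.9379, v = y - alpha*grad = 0.9523
  prox(v) = soft_thresh(0.9523, 0.051) = 0.9014
Iteration 3: beta = 0.5, y = 0.9014 + 0.5*(0.9014 - 1.7352) = 0.4844
  grad(y) = 9.7511, v = y - alpha*grad = 0.2962
  prox(v) = soft_thresh(0.2962, 0.051) = 0.2453
f(x_3) = 8*0.2453^2 + 2*0.2453 + 2.64*|0.2453| = 1.6195


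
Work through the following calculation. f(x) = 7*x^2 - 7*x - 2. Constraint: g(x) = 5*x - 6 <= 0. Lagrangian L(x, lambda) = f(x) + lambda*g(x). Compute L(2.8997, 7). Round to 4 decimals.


Step 1: Evaluate f(x).
f(2.8997) = 7*2.8997^2 - 7*2.8997 - 2 = 36.5599
Step 2: Evaluate g(x).
g(2.8997) = 5*2.8997 - 6 = 8.4985
Step 3: Compute Lagrangian.
L = 36.5599 + 7*8.4985 = 96.0494


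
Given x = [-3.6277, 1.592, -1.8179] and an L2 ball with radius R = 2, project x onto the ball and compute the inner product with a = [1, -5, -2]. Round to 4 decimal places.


Step 1: Compute ||x|| (intermediates to 6 decimals).
||x|| = sqrt((-3.6277)^2 + 1.592^2 + (-1.8179)^2) = 4.358834
Step 2: Project.
Since ||x|| > R, scale = R/||x|| = 2/4.358834 = 0.458838, proj(x) = scale * x
proj(x) = [-1.664527, 0.73047, -0.834122]
Step 3: Dot product.
a^T * proj(x) = 1*(-1.664527) - 5*0.73047 - 2*(-0.834122) = -3.6486


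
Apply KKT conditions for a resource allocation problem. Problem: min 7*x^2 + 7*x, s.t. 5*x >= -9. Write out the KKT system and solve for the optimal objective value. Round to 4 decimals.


Step 1: Try lambda = 0 (constraint inactive).
Stationarity: 2*7*x + 7 = 0
x* = -7/(2*7) = -0.5
Check constraint: 5*-0.5 = -2.5 >= -9 -- satisfied.
Step 2: Compute optimal value.
f(x*) = 7*(-0.5)^2 + 7*(-0.5) = -1.75


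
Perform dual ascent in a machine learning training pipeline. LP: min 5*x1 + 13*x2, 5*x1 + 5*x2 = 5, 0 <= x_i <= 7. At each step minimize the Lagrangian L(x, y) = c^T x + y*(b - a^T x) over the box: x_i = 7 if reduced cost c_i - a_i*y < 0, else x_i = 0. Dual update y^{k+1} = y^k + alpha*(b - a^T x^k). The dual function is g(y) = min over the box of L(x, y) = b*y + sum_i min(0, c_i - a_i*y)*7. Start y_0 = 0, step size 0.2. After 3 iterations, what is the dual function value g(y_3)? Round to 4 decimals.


Dual ascent for LP: min 5*x1 + 13*x2, 5*x1 + 5*x2 = 5, 0 <= x_i <= 7
Step 1: y^k = 0.0, reduced costs: (5.0, 13.0)
  x^k = (0.0, 0.0), subgradient = b - a^T x = 5.0
  y^{k+1} = 0.0 + 0.2*5.0 = 1.0
Step 2: y^k = 1.0, reduced costs: (0.0, 8.0)
  x^k = (0.0, 0.0), subgradient = b - a^T x = 5.0
  y^{k+1} = 1.0 + 0.2*5.0 = 2.0
Step 3: y^k = 2.0, reduced costs: (-5.0, 3.0)
  x^k = (7.0, 0.0), subgradient = b - a^T x = -30.0
  y^{k+1} = 2.0 + 0.2*-30.0 = -4.0
Dual objective at y_3 = -4.0: reduced costs (25.0, 33.0), box minimizer x = (0.0, 0.0)
g(y_3) = b*y + (c1 - a1*y)*x1 + (c2 - a2*y)*x2 = 5*(-4.0) + 25.0*0.0 + 33.0*0.0 = -20.0 + 0.0 + 0.0 = -20.0


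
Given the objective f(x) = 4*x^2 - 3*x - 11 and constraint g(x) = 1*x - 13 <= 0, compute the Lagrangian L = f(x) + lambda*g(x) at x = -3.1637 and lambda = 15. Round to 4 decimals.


Step 1: Evaluate f(x).
f(-3.1637) = 4*(-3.1637)^2 - 3*(-3.1637) - 11 = 38.5271
Step 2: Evaluate g(x).
g(-3.1637) = 1*-3.1637 - 13 = -16.1637
Step 3: Compute Lagrangian.
L = 38.5271 + 15*-16.1637 = -203.9284


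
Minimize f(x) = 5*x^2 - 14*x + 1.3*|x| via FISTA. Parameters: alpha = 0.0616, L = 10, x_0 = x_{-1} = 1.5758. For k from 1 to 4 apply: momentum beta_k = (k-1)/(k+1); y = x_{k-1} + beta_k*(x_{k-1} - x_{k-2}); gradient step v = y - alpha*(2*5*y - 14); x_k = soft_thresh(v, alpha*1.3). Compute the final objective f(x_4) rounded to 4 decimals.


FISTA on f(x) = 5*x^2 - 14*x + 1.3*|x|
L = 10, alpha = 0.0616
Iteration 1: beta = 0.0, y = 1.5758 + 0.0*(1.5758 - 1.5758) = 1.5758
  grad(y) = 1.758, v = y - alpha*grad = 1.4675
  prox(v) = soft_thresh(1.4675, 0.0801) = 1.3874
Iteration 2: beta = 0.3333, y = 1.3874 + 0.3333*(1.3874 - 1.5758) = 1.3246
  grad(y) = -0.7536, v = y - alpha*grad = 1.3711
  prox(v) = soft_thresh(1.3711, 0.0801) = 1.291
Iteration 3: beta = 0.5, y = 1.291 + 0.5*(1.291 - 1.3874) = 1.2428
  grad(y) = -1.5724, v = y - alpha*grad = 1.3396
  prox(v) = soft_thresh(1.3396, 0.0801) = 1.2595
Iteration 4: beta = 0.6, y = 1.2595 + 0.6*(1.2595 - 1.291) = 1.2407
  grad(y) = -1.5933, v = y - alpha*grad = 1.3388
  prox(v) = soft_thresh(1.3388, 0.0801) = 1.2587
f(x_4) = 5*1.2587^2 - 14*1.2587 + 1.3*|1.2587| = -8.0639


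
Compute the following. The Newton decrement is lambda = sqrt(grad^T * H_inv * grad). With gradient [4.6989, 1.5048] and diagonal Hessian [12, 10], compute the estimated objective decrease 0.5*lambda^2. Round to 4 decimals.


Step 1: H is diagonal, so H^(-1) * g = [0.3916, 0.1505].
Step 2: g^T H^(-1) g = sum_i g_i^2 / H_ii
  = (4.6989)^2/12 + (1.5048)^2/10
  = 1.84 + 0.2264 = 2.0664
Step 3: Objective decrease = 0.5 * g^T H^(-1) g = 1.0332


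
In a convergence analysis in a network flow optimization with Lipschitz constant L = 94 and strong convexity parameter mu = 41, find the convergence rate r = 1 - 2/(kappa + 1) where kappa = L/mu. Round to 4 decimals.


Step 1: Compute the condition number.
kappa = L/mu = 94/41 = 2.2927
Step 2: Compute the convergence rate.
r = 1 - 2/(kappa + 1) = 1 - 2*mu/(L + mu) = (L - mu)/(L + mu) = 53/135 = 0.3926


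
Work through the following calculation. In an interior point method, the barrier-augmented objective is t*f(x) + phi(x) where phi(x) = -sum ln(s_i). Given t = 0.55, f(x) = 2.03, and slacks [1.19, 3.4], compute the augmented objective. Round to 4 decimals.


Step 1: Compute log-barrier.
ln values: [0.174, 1.2238]
phi = -(0.174 + 1.2238) = -1.3977
Step 2: Compute augmented objective.
t*f(x) = 0.55*2.03 = 1.1165
Total = 1.1165 - 1.3977 = -0.2812


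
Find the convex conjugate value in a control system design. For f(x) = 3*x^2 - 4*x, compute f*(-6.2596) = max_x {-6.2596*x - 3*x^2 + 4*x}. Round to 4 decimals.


f*(y) = sup_x {y*x - a*x^2 - b*x} = sup_x {(y-b)*x - a*x^2}
FOC: (y - b) - 2a*x = 0 => x* = (y - b)/(2a)
x* = (-6.2596 + 4)/(2*3) = -0.3766
f*(-6.2596) = (y-b)^2/(4a) = (-6.2596 + 4)^2/(4*3)
= 5.1058/12 = 0.4255


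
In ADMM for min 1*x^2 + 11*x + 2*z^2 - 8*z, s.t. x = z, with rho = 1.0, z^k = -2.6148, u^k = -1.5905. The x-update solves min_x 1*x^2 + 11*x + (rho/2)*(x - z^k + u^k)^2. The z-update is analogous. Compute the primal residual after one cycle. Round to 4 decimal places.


ADMM iteration with rho = 1.0, z^k = -2.6148, u^k = -1.5905
Step 1: x-update.
Minimize 1*x^2 + 11*x + (1.0/2)*(x + 2.6148 - 1.5905)^2
FOC: (2*1 + 1.0)*x = -11 + 1.0*(-2.6148 + 1.5905)
x^{k+1} = -4.0081
Step 2: z-update.
Minimize 2*z^2 - 8*z + (1.0/2)*(-4.0081 - z - 1.5905)^2
FOC: (2*2 + 1.0)*z = 8 + 1.0*(-4.0081 - 1.5905)
z^{k+1} = 0.4803
Step 3: u-update.
u^{k+1} = -1.5905 - 4.0081 - 0.4803 = -6.0789
Step 4: Primal residual = |-4.0081 - 0.4803| = 4.4884


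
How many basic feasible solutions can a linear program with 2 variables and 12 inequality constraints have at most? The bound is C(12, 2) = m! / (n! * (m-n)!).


Each vertex corresponds to some choice of n active constraints out of m, so the number of vertices is at most C(m, n) = m! / (n!(m-n)!).
m = 12, n = 2
Numerator: 12 * 11
Denominator: 2! = 2
C(12, 2) = 66


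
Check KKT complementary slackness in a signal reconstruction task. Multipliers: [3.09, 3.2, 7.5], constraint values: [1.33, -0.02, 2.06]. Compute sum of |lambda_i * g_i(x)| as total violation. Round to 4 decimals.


KKT complementary slackness check:
lambda_1 * g_1 = 3.09 * 1.33 = 4.1097
lambda_2 * g_2 = 3.2 * -0.02 = -0.064
lambda_3 * g_3 = 7.5 * 2.06 = 15.45
Total violation = 4.1097 + 0.064 + 15.45 = 19.6237


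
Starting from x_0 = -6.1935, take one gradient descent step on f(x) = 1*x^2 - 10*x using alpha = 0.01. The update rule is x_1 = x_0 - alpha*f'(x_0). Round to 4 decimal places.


We compute the gradient at x_0 and apply the update.
f'(x) = 2*x - 10
f'(-6.1935) = 2*-6.1935 - 10 = -22.387
x_1 = -6.1935 - 0.01*-22.387 = -5.9696


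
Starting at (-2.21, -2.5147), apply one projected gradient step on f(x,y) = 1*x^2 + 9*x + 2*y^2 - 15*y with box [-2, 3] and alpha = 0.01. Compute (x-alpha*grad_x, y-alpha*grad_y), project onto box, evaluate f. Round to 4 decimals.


Step 1: Compute gradient at (-2.21, -2.5147).
grad_x = 2*1*-2.21 + 9 = 4.58
grad_y = 2*2*-2.5147 - 15 = -25.0588
Step 2: Gradient step.
x_raw = -2.21 - 0.01*4.58 = -2.2558
y_raw = -2.5147 - 0.01*-25.0588 = -2.2641
Step 3: Project onto [-2, 3].
x_proj = clip(-2.2558) = -2.0
y_proj = clip(-2.2641) = -2.0
Step 4: Evaluate f.
f(-2.0, -2.0) = 24.0


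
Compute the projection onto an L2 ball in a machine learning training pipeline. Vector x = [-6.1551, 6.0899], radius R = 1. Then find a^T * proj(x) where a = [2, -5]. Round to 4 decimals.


Step 1: Compute ||x|| (intermediates to 6 decimals).
||x|| = sqrt((-6.1551)^2 + 6.0899^2) = 8.658645
Step 2: Project.
Since ||x|| > R, scale = R/||x|| = 1/8.658645 = 0.115492, proj(x) = scale * x
proj(x) = [-0.710865, 0.703335]
Step 3: Dot product.
a^T * proj(x) = 2*(-0.710865) - 5*0.703335 = -4.9384


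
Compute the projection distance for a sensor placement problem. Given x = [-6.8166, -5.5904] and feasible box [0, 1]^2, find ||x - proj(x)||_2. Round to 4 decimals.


Project each component onto [0, 1].
clip(-6.8166) = 0.0, clip(-5.5904) = 0.0
Projection = [0.0, 0.0]
Squared diffs: [46.466, 31.2526]
Distance = sqrt(77.7186) = 8.8158


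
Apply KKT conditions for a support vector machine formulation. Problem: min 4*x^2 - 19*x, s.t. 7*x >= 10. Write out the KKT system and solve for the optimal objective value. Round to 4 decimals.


Step 1: Try lambda = 0 (constraint inactive).
Stationarity: 2*4*x - 19 = 0
x* = 19/(2*4) = 2.375
Check constraint: 7*2.375 = 16.625 >= 10 -- satisfied.
Step 2: Compute optimal value.
f(x*) = 4*2.375^2 - 19*2.375 = -22.5625


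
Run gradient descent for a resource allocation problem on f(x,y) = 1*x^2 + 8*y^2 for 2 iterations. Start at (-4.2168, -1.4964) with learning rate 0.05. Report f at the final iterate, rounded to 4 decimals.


Gradient descent on f(x,y) = 1*x^2 + 8*y^2.
Starting point: (-4.2168, -1.4964), alpha = 0.05
Step 1: grad_x = 2*1*-4.2168 = -8.4336, grad_y = 2*8*-1.4964 = -23.9424
  x_1 = -4.2168 - 0.05*-8.4336 = -3.7951
  y_1 = -1.4964 - 0.05*-23.9424 = -0.2993
Step 2: grad_x = 2*1*-3.7951 = -7.5902, grad_y = 2*8*-0.2993 = -4.7885
  x_2 = -3.7951 - 0.05*-7.5902 = -3.4156
  y_2 = -0.2993 - 0.05*-4.7885 = -0.0599
f(-3.4156, -0.0599) = 1*(-3.4156)^2 + 8*(-0.0599)^2 = 11.695


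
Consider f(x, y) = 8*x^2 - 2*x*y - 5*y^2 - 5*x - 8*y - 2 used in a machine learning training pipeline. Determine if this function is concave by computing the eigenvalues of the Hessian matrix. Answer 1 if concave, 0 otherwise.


The Hessian of f(x,y) = 8*x^2 - 2*x*y - 5*y^2 - 5*x - 8*y - 2 is:
H = [[16, -2], [-2, -10]]
Trace = 16 - 10 = 6
Determinant = 16*-10 - (-2)^2 = -164
Discriminant = (6)^2 - 4*-164 = 692.0
Eigenvalues: lambda_1 = -10.1529, lambda_2 = 16.1529
The function is not concave.

0


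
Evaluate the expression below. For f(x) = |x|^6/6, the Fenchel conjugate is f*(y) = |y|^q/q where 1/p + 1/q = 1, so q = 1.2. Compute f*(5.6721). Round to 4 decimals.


The conjugate exponent q satisfies 1/p + 1/q = 1.
p = 6, so q = 6/(6 - 1) = 1.2
|y|^q = 5.6721^1.2 = 8.0259
f*(5.6721) = 8.0259 / 1.2 = 6.6882


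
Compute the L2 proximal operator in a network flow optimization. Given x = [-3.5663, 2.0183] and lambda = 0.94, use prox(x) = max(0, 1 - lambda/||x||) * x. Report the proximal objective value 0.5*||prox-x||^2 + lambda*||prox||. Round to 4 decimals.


Step 1: Compute ||x||.
||x|| = 4.0978
Step 2: Compute scaling factor.
scale = max(0, 1 - 0.94/4.0978) = 0.7706
Step 3: prox(x) = [-2.7482, 1.5553]
||prox(x)|| = 3.1578
Step 4: Proximal objective.
0.5*||prox-x||^2 = 0.4418
lambda*||prox|| = 2.9683
Total = 3.4101


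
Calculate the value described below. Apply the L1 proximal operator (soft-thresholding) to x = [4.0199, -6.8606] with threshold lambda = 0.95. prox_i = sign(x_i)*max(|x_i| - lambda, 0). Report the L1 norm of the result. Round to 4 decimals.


Soft-thresholding with lambda = 0.95:
prox(4.0199) = sign(4.0199)*max(|4.0199| - 0.95, 0) = 3.0699
prox(-6.8606) = sign(-6.8606)*max(|-6.8606| - 0.95, 0) = -5.9106
prox(x) = [3.0699, -5.9106]
||prox(x)||_1 = 3.0699 + 5.9106 = 8.9805


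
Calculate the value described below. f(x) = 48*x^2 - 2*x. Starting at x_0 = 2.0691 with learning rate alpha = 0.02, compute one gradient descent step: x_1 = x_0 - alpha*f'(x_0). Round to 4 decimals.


We compute the gradient at x_0 and apply the update.
f'(x) = 96*x - 2
f'(2.0691) = 96*2.0691 - 2 = 196.6336
x_1 = 2.0691 - 0.02*196.6336 = -1.8636


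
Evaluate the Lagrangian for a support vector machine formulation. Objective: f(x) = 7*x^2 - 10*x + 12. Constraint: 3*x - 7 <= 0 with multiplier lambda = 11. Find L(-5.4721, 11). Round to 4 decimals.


Step 1: Evaluate f(x).
f(-5.4721) = 7*(-5.4721)^2 - 10*(-5.4721) + 12 = 276.3281
Step 2: Evaluate g(x).
g(-5.4721) = 3*-5.4721 - 7 = -23.4163
Step 3: Compute Lagrangian.
L = 276.3281 + 11*-23.4163 = 18.7488


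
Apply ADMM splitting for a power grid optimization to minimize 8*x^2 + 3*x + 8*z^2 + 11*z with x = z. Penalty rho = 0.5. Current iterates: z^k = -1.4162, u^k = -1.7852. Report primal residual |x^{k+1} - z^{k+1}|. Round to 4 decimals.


ADMM iteration with rho = 0.5, z^k = -1.4162, u^k = -1.7852
Step 1: x-update.
Minimize 8*x^2 + 3*x + (0.5/2)*(x + 1.4162 - 1.7852)^2
FOC: (2*8 + 0.5)*x = -3 + 0.5*(-1.4162 + 1.7852)
x^{k+1} = -0.1706
Step 2: z-update.
Minimize 8*z^2 + 11*z + (0.5/2)*(-0.1706 - z - 1.7852)^2
FOC: (2*8 + 0.5)*z = -11 + 0.5*(-0.1706 - 1.7852)
z^{k+1} = -0.7259
Step 3: u-update.
u^{k+1} = -1.7852 - 0.1706 + 0.7259 = -1.2299
Step 4: Primal residual = |-0.1706 + 0.7259| = 0.5553


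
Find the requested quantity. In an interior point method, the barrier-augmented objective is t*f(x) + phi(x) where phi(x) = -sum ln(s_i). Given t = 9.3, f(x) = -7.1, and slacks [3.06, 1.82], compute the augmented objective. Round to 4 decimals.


Step 1: Compute log-barrier.
ln values: [1.1184, 0.5988]
phi = -(1.1184 + 0.5988) = -1.7173
Step 2: Compute augmented objective.
t*f(x) = 9.3*-7.1 = -66.03
Total = -66.03 - 1.7173 = -67.7473


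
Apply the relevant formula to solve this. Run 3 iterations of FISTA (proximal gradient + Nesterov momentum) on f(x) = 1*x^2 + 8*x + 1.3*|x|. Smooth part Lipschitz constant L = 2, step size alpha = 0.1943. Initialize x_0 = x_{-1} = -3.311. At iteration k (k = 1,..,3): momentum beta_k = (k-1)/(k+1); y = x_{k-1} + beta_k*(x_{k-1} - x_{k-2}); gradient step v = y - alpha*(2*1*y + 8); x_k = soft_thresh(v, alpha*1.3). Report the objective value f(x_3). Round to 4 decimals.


FISTA on f(x) = 1*x^2 + 8*x + 1.3*|x|
L = 2, alpha = 0.1943
Iteration 1: beta = 0.0, y = -3.311 + 0.0*(-3.311 + 3.311) = -3.311
  grad(y) = 1.378, v = y - alpha*grad = -3.5787
  prox(v) = soft_thresh(-3.5787, 0.2526) = -3.3262
Iteration 2: beta = 0.3333, y = -3.3262 + 0.3333*(-3.3262 + 3.311) = -3.3312
  grad(y) = 1.3376, v = y - alpha*grad = -3.5911
  prox(v) = soft_thresh(-3.5911, 0.2526) = -3.3385
Iteration 3: beta = 0.5, y = -3.3385 + 0.5*(-3.3385 + 3.3262) = -3.3447
  grad(y) = 1.3106, v = y - alpha*grad = -3.5993
  prox(v) = soft_thresh(-3.5993, 0.2526) = -3.3468
f(x_3) = 1*(-3.3468)^2 + 8*(-3.3468) + 1.3*|-3.3468| = -11.2225


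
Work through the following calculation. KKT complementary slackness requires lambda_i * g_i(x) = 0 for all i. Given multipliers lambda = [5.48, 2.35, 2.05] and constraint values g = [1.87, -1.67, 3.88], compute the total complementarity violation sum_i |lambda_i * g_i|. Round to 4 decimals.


KKT complementary slackness check:
lambda_1 * g_1 = 5.48 * 1.87 = 10.2476
lambda_2 * g_2 = 2.35 * -1.67 = -3.9245
lambda_3 * g_3 = 2.05 * 3.88 = 7.954
Total violation = 10.2476 + 3.9245 + 7.954 = 22.1261


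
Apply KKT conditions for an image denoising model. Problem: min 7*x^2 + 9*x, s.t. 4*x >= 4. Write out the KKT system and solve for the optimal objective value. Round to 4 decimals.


Step 1: Try lambda = 0 (constraint inactive).
x_unc = -9/(2*7) = -0.6429
Check: 4*-0.6429 = -2.5716 < 4 -- violated!
Step 2: Constraint must be active: 4*x = 4
x* = 4/4 = 1.0
lambda = (2*7*1.0 + 9)/4 = 5.75
Step 3: Compute optimal value.
f(x*) = 7*1.0^2 + 9*1.0 = 16.0


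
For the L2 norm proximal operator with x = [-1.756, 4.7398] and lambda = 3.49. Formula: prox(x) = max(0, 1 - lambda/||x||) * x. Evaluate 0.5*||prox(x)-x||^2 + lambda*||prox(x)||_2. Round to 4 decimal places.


Step 1: Compute ||x||.
||x|| = 5.0546
Step 2: Compute scaling factor.
scale = max(0, 1 - 3.49/5.0546) = 0.3095
Step 3: prox(x) = [-0.5436, 1.4672]
||prox(x)|| = 1.5646
Step 4: Proximal objective.
0.5*||prox-x||^2 = 6.0901
lambda*||prox|| = 5.4605
Total = 11.5506


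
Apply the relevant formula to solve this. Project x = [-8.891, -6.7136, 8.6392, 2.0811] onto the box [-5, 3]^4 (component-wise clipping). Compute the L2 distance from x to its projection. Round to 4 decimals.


Project each component onto [-5, 3].
clip(-8.891) = -5.0, clip(-6.7136) = -5.0, clip(8.6392) = 3.0, clip(2.0811) = 2.0811
Projection = [-5.0, -5.0, 3.0, 2.0811]
Squared diffs: [15.1399, 2.9364, 31.8006, 0.0]
Distance = sqrt(49.8769) = 7.0624


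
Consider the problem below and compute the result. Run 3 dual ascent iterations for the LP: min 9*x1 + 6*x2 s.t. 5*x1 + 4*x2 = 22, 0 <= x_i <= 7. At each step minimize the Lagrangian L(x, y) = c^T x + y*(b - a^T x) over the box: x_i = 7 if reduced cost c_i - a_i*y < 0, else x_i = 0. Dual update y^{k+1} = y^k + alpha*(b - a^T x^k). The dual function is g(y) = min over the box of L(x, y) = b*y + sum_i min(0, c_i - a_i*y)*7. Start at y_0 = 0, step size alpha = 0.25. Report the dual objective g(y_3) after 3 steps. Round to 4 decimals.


Dual ascent for LP: min 9*x1 + 6*x2, 5*x1 + 4*x2 = 22, 0 <= x_i <= 7
Step 1: y^k = 0.0, reduced costs: (9.0, 6.0)
  x^k = (0.0, 0.0), subgradient = b - a^T x = 22.0
  y^{k+1} = 0.0 + 0.25*22.0 = 5.5
Step 2: y^k = 5.5, reduced costs: (-18.5, -16.0)
  x^k = (7.0, 7.0), subgradient = b - a^T x = -41.0
  y^{k+1} = 5.5 + 0.25*-41.0 = -4.75
Step 3: y^k = -4.75, reduced costs: (32.75, 25.0)
  x^k = (0.0, 0.0), subgradient = b - a^T x = 22.0
  y^{k+1} = -4.75 + 0.25*22.0 = 0.75
Dual objective at y_3 = 0.75: reduced costs (5.25, 3.0), box minimizer x = (0.0, 0.0)
g(y_3) = b*y + (c1 - a1*y)*x1 + (c2 - a2*y)*x2 = 22*0.75 + 5.25*0.0 + 3.0*0.0 = 16.5 + 0.0 + 0.0 = 16.5


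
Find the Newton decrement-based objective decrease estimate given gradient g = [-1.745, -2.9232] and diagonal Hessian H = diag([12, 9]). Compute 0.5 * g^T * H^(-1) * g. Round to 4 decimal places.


Step 1: H is diagonal, so H^(-1) * g = [-0.1454, -0.3248].
Step 2: g^T H^(-1) g = sum_i g_i^2 / H_ii
  = (-1.745)^2/12 + (-2.9232)^2/9
  = 0.2538 + 0.9495 = 1.2032
Step 3: Objective decrease = 0.5 * g^T H^(-1) g = 0.6016


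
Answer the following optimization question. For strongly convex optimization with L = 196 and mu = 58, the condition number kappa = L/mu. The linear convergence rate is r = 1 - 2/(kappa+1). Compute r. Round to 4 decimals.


Step 1: Compute the condition number.
kappa = L/mu = 196/58 = 3.3793
Step 2: Compute the convergence rate.
r = 1 - 2/(kappa + 1) = 1 - 2*mu/(L + mu) = (L - mu)/(L + mu) = 138/254 = 0.5433


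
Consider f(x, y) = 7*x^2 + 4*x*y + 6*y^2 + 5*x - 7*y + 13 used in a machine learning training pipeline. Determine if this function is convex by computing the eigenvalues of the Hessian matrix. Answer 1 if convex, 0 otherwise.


The Hessian of f(x,y) = 7*x^2 + 4*x*y + 6*y^2 + 5*x - 7*y + 13 is:
H = [[14, 4], [4, 12]]
Trace = 14 + 12 = 26
Determinant = 14*12 - (4)^2 = 152
Discriminant = (26)^2 - 4*152 = 68.0
Eigenvalues: lambda_1 = 8.8769, lambda_2 = 17.1231
The function is convex.

1
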